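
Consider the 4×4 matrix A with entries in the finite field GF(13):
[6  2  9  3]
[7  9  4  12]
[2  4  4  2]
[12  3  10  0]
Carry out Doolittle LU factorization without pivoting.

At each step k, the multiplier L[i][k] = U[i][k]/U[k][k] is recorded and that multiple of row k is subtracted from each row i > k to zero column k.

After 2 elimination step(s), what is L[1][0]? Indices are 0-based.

Step 1: pivot at (0,0) is 6.
  row1 ← row1 − (12)·row0  ⇒  L[1][0]=12, U row1=(0, 11, 0, 2)
  row2 ← row2 − (9)·row0  ⇒  L[2][0]=9, U row2=(0, 12, 1, 1)
  row3 ← row3 − (2)·row0  ⇒  L[3][0]=2, U row3=(0, 12, 5, 7)
Step 2: pivot at (1,1) is 11.
  row2 ← row2 − (7)·row1  ⇒  L[2][1]=7, U row2=(0, 0, 1, 0)
  row3 ← row3 − (7)·row1  ⇒  L[3][1]=7, U row3=(0, 0, 5, 6)

L[1][0] = 12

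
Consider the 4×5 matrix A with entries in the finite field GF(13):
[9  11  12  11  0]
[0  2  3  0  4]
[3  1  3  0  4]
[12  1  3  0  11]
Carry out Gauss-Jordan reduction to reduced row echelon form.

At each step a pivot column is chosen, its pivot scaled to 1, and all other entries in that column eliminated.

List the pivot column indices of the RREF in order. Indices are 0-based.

pivot(0,0)=9: scale R0 → (1, 7, 10, 7, 0)
  clear (2,0): R2 −= (3)R0 → (0, 6, 12, 5, 4)
  clear (3,0): R3 −= (12)R0 → (0, 8, 0, 7, 11)
pivot(1,1)=2: scale R1 → (0, 1, 8, 0, 2)
  clear (0,1): R0 −= (7)R1 → (1, 0, 6, 7, 12)
  clear (2,1): R2 −= (6)R1 → (0, 0, 3, 5, 5)
  clear (3,1): R3 −= (8)R1 → (0, 0, 1, 7, 8)
pivot(2,2)=3: scale R2 → (0, 0, 1, 6, 6)
  clear (0,2): R0 −= (6)R2 → (1, 0, 0, 10, 2)
  clear (1,2): R1 −= (8)R2 → (0, 1, 0, 4, 6)
  clear (3,2): R3 −= (1)R2 → (0, 0, 0, 1, 2)
pivot(3,3)=1: scale R3 → (0, 0, 0, 1, 2)
  clear (0,3): R0 −= (10)R3 → (1, 0, 0, 0, 8)
  clear (1,3): R1 −= (4)R3 → (0, 1, 0, 0, 11)
  clear (2,3): R2 −= (6)R3 → (0, 0, 1, 0, 7)

pivot columns: 0, 1, 2, 3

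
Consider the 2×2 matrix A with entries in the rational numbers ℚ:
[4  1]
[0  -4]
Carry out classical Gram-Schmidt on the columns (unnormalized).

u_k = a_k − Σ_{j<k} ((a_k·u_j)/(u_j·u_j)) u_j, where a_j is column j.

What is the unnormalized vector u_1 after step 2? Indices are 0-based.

Step 1: u_0 = a_0 = (4, 0).
Step 2: u_1 = a_1 − (1/4)·u_0 = (0, -4).

u_1 = (0, -4)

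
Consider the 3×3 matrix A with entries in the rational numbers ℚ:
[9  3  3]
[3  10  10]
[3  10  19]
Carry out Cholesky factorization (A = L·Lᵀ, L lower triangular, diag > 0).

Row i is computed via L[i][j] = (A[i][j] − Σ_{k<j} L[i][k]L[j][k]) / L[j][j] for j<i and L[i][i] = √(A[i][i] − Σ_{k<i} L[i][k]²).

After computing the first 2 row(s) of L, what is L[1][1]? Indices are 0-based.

Step 1: L[0][0] = √(9) = 3.
  L[1][0] = (3) / L[0][0] = 1.
Step 2: L[1][1] = √(9) = 3.

L[1][1] = 3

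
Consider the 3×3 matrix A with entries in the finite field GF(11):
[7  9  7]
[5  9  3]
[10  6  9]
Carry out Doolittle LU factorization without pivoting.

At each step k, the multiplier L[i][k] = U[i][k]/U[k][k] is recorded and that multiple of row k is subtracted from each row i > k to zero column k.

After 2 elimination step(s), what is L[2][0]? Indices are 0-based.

k=0: U[0][0]=7
  eliminate (1,0): mult=7, new row 1: (0, 1, 9); set L[1][0]=7
  eliminate (2,0): mult=3, new row 2: (0, 1, 10); set L[2][0]=3
k=1: U[1][1]=1
  eliminate (2,1): mult=1, new row 2: (0, 0, 1); set L[2][1]=1

L[2][0] = 3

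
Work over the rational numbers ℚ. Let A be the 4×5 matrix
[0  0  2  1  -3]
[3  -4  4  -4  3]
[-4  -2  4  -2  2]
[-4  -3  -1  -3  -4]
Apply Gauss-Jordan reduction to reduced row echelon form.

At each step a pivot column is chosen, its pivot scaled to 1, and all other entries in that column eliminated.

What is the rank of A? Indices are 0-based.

rank = 4

pivot(0,0): swap R0↔R1
pivot(0,0)=3: scale R0 → (1, -4/3, 4/3, -4/3, 1)
  clear (2,0): R2 −= (-4)R0 → (0, -22/3, 28/3, -22/3, 6)
  clear (3,0): R3 −= (-4)R0 → (0, -25/3, 13/3, -25/3, 0)
pivot(1,1): swap R1↔R2
pivot(1,1)=-22/3: scale R1 → (0, 1, -14/11, 1, -9/11)
  clear (0,1): R0 −= (-4/3)R1 → (1, 0, -4/11, 0, -1/11)
  clear (3,1): R3 −= (-25/3)R1 → (0, 0, -69/11, 0, -75/11)
pivot(2,2)=2: scale R2 → (0, 0, 1, 1/2, -3/2)
  clear (0,2): R0 −= (-4/11)R2 → (1, 0, 0, 2/11, -7/11)
  clear (1,2): R1 −= (-14/11)R2 → (0, 1, 0, 18/11, -30/11)
  clear (3,2): R3 −= (-69/11)R2 → (0, 0, 0, 69/22, -357/22)
pivot(3,3)=69/22: scale R3 → (0, 0, 0, 1, -119/23)
  clear (0,3): R0 −= (2/11)R3 → (1, 0, 0, 0, 7/23)
  clear (1,3): R1 −= (18/11)R3 → (0, 1, 0, 0, 132/23)
  clear (2,3): R2 −= (1/2)R3 → (0, 0, 1, 0, 25/23)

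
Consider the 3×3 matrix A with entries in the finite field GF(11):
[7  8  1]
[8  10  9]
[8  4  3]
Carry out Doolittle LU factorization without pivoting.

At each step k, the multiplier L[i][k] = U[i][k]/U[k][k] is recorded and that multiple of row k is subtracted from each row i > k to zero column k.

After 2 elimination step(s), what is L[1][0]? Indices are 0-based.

k=0: U[0][0]=7
  eliminate (1,0): mult=9, new row 1: (0, 4, 0); set L[1][0]=9
  eliminate (2,0): mult=9, new row 2: (0, 9, 5); set L[2][0]=9
k=1: U[1][1]=4
  eliminate (2,1): mult=5, new row 2: (0, 0, 5); set L[2][1]=5

L[1][0] = 9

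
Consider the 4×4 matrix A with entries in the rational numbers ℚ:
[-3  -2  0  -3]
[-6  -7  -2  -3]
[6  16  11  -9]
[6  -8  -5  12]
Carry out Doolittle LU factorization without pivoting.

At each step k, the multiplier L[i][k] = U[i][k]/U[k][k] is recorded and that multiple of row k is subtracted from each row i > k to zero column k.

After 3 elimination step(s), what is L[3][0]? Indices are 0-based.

k=0: U[0][0]=-3
  eliminate (1,0): mult=2, new row 1: (0, -3, -2, 3); set L[1][0]=2
  eliminate (2,0): mult=-2, new row 2: (0, 12, 11, -15); set L[2][0]=-2
  eliminate (3,0): mult=-2, new row 3: (0, -12, -5, 6); set L[3][0]=-2
k=1: U[1][1]=-3
  eliminate (2,1): mult=-4, new row 2: (0, 0, 3, -3); set L[2][1]=-4
  eliminate (3,1): mult=4, new row 3: (0, 0, 3, -6); set L[3][1]=4
k=2: U[2][2]=3
  eliminate (3,2): mult=1, new row 3: (0, 0, 0, -3); set L[3][2]=1

L[3][0] = -2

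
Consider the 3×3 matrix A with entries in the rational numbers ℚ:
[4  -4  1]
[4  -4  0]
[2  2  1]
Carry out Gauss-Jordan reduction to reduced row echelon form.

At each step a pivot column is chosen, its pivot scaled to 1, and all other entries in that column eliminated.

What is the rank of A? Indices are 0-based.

rank = 3

pivot(0,0)=4: scale R0 → (1, -1, 1/4)
  clear (1,0): R1 −= (4)R0 → (0, 0, -1)
  clear (2,0): R2 −= (2)R0 → (0, 4, 1/2)
pivot(1,1): swap R1↔R2
pivot(1,1)=4: scale R1 → (0, 1, 1/8)
  clear (0,1): R0 −= (-1)R1 → (1, 0, 3/8)
pivot(2,2)=-1: scale R2 → (0, 0, 1)
  clear (0,2): R0 −= (3/8)R2 → (1, 0, 0)
  clear (1,2): R1 −= (1/8)R2 → (0, 1, 0)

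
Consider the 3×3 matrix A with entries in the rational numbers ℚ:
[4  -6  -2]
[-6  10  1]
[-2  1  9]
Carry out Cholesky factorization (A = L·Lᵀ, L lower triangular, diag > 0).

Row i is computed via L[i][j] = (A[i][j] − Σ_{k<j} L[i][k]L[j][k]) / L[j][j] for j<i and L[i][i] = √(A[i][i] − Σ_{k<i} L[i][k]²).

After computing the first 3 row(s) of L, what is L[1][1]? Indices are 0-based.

L[1][1] = 1

Step 1: L[0][0] = √(4) = 2.
  L[1][0] = (-6) / L[0][0] = -3.
Step 2: L[1][1] = √(1) = 1.
  L[2][0] = (-2) / L[0][0] = -1.
  L[2][1] = (-2) / L[1][1] = -2.
Step 3: L[2][2] = √(4) = 2.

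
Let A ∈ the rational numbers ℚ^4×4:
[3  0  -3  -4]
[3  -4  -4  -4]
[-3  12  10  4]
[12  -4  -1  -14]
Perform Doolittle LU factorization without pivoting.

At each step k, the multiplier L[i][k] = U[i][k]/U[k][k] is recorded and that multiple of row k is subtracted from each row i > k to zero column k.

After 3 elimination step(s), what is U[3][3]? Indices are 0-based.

[col 0] pivot 3
  R1 -= 1*R0 → (0, -4, -1, 0)  (L[1][0] := 1)
  R2 -= -1*R0 → (0, 12, 7, 0)  (L[2][0] := -1)
  R3 -= 4*R0 → (0, -4, 11, 2)  (L[3][0] := 4)
[col 1] pivot -4
  R2 -= -3*R1 → (0, 0, 4, 0)  (L[2][1] := -3)
  R3 -= 1*R1 → (0, 0, 12, 2)  (L[3][1] := 1)
[col 2] pivot 4
  R3 -= 3*R2 → (0, 0, 0, 2)  (L[3][2] := 3)

U[3][3] = 2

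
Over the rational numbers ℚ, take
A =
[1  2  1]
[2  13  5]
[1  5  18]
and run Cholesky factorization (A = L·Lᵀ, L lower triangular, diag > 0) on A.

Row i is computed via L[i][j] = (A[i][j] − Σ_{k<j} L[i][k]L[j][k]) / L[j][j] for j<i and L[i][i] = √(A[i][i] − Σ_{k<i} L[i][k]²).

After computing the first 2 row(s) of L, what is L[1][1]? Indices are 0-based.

Step 1: L[0][0] = √(1) = 1.
  L[1][0] = (2) / L[0][0] = 2.
Step 2: L[1][1] = √(9) = 3.

L[1][1] = 3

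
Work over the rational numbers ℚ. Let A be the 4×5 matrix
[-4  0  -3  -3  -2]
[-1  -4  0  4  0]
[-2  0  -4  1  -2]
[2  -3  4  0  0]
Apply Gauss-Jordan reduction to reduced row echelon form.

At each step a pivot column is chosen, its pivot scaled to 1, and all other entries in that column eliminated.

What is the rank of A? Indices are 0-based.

rank = 4

step 1: normalize row 0 (÷-4) = (1, 0, 3/4, 3/4, 1/2)
  row 1: subtract -1×row0 = (0, -4, 3/4, 19/4, 1/2)
  row 2: subtract -2×row0 = (0, 0, -5/2, 5/2, -1)
  row 3: subtract 2×row0 = (0, -3, 5/2, -3/2, -1)
step 2: normalize row 1 (÷-4) = (0, 1, -3/16, -19/16, -1/8)
  row 3: subtract -3×row1 = (0, 0, 31/16, -81/16, -11/8)
step 3: normalize row 2 (÷-5/2) = (0, 0, 1, -1, 2/5)
  row 0: subtract 3/4×row2 = (1, 0, 0, 3/2, 1/5)
  row 1: subtract -3/16×row2 = (0, 1, 0, -11/8, -1/20)
  row 3: subtract 31/16×row2 = (0, 0, 0, -25/8, -43/20)
step 4: normalize row 3 (÷-25/8) = (0, 0, 0, 1, 86/125)
  row 0: subtract 3/2×row3 = (1, 0, 0, 0, -104/125)
  row 1: subtract -11/8×row3 = (0, 1, 0, 0, 112/125)
  row 2: subtract -1×row3 = (0, 0, 1, 0, 136/125)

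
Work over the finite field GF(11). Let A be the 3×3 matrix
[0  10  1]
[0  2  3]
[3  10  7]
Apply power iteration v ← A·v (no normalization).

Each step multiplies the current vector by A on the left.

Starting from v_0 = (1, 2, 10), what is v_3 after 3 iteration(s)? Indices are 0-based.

v_3 = (8, 10, 5)

v_0 = (1, 2, 10).
v_1 = A·v_0 = (8, 1, 5).
v_2 = A·v_1 = (4, 6, 3).
v_3 = A·v_2 = (8, 10, 5).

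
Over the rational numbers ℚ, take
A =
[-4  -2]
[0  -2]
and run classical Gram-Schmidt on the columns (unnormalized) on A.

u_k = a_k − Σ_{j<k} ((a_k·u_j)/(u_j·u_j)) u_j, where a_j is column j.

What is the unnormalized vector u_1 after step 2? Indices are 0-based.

u_1 = (0, -2)

Step 1: u_0 = a_0 = (-4, 0).
Step 2: u_1 = a_1 − (1/2)·u_0 = (0, -2).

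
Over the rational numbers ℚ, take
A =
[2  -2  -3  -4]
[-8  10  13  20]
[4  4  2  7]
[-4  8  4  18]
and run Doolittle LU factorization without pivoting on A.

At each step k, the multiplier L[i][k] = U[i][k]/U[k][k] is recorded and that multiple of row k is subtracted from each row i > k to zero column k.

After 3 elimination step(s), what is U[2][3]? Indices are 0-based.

U[2][3] = -1

[col 0] pivot 2
  R1 -= -4*R0 → (0, 2, 1, 4)  (L[1][0] := -4)
  R2 -= 2*R0 → (0, 8, 8, 15)  (L[2][0] := 2)
  R3 -= -2*R0 → (0, 4, -2, 10)  (L[3][0] := -2)
[col 1] pivot 2
  R2 -= 4*R1 → (0, 0, 4, -1)  (L[2][1] := 4)
  R3 -= 2*R1 → (0, 0, -4, 2)  (L[3][1] := 2)
[col 2] pivot 4
  R3 -= -1*R2 → (0, 0, 0, 1)  (L[3][2] := -1)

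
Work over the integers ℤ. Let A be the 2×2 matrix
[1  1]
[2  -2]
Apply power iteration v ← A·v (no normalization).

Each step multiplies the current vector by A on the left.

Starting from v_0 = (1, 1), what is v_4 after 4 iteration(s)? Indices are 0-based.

v_4 = (2, 20)

v_0 = (1, 1).
v_1 = A·v_0 = (2, 0).
v_2 = A·v_1 = (2, 4).
v_3 = A·v_2 = (6, -4).
v_4 = A·v_3 = (2, 20).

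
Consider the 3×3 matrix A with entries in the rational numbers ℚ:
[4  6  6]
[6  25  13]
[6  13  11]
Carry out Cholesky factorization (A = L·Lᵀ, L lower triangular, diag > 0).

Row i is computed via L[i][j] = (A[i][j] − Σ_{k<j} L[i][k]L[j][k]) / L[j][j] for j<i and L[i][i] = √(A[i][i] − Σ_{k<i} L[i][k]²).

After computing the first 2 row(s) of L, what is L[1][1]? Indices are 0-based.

Step 1: L[0][0] = √(4) = 2.
  L[1][0] = (6) / L[0][0] = 3.
Step 2: L[1][1] = √(16) = 4.

L[1][1] = 4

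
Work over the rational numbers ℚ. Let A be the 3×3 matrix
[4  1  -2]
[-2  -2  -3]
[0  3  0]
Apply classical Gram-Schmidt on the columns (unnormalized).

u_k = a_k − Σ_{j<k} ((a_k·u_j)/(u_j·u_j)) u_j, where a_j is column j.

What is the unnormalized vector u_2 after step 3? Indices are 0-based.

u_2 = (-4/3, -8/3, -4/3)

Step 1: u_0 = a_0 = (4, -2, 0).
Step 2: u_1 = a_1 − (2/5)·u_0 = (-3/5, -6/5, 3).
Step 3: u_2 = a_2 − (-1/10)·u_0 − (4/9)·u_1 = (-4/3, -8/3, -4/3).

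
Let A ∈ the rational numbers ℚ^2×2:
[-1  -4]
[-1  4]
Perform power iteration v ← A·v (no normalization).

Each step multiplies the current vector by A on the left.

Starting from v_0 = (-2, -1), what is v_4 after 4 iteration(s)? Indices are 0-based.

v_0 = (-2, -1).
v_1 = A·v_0 = (6, -2).
v_2 = A·v_1 = (2, -14).
v_3 = A·v_2 = (54, -58).
v_4 = A·v_3 = (178, -286).

v_4 = (178, -286)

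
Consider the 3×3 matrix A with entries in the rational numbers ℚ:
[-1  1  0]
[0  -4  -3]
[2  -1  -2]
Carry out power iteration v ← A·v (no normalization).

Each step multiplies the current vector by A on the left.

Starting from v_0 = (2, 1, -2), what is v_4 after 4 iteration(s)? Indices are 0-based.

v_0 = (2, 1, -2).
v_1 = A·v_0 = (-1, 2, 7).
v_2 = A·v_1 = (3, -29, -18).
v_3 = A·v_2 = (-32, 170, 71).
v_4 = A·v_3 = (202, -893, -376).

v_4 = (202, -893, -376)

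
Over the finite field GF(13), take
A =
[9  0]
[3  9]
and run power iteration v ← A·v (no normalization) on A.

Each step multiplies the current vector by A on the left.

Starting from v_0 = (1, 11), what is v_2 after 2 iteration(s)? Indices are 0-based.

v_0 = (1, 11).
v_1 = A·v_0 = (9, 11).
v_2 = A·v_1 = (3, 9).

v_2 = (3, 9)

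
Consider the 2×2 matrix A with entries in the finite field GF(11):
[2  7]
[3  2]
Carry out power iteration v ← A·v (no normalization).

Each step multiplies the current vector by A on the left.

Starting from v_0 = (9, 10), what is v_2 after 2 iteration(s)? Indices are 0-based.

v_2 = (10, 6)

v_0 = (9, 10).
v_1 = A·v_0 = (0, 3).
v_2 = A·v_1 = (10, 6).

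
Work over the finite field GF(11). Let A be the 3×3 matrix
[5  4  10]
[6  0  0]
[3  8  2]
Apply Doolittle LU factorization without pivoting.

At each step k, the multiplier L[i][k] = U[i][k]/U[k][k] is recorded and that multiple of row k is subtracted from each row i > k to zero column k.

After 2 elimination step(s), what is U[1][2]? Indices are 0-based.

k=0: U[0][0]=5
  eliminate (1,0): mult=10, new row 1: (0, 4, 10); set L[1][0]=10
  eliminate (2,0): mult=5, new row 2: (0, 10, 7); set L[2][0]=5
k=1: U[1][1]=4
  eliminate (2,1): mult=8, new row 2: (0, 0, 4); set L[2][1]=8

U[1][2] = 10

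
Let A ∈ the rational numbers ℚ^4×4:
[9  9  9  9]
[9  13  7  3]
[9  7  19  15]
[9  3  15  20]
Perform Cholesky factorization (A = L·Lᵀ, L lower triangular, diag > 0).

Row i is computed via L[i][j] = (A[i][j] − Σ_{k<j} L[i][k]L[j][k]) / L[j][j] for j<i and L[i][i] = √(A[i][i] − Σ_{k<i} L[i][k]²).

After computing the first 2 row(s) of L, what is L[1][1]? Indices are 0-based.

L[1][1] = 2

Step 1: L[0][0] = √(9) = 3.
  L[1][0] = (9) / L[0][0] = 3.
Step 2: L[1][1] = √(4) = 2.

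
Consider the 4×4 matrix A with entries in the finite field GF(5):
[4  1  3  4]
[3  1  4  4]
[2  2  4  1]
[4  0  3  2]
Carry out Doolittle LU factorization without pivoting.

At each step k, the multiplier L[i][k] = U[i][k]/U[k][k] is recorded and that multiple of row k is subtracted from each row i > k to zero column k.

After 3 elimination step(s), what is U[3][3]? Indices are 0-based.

Step 1: pivot at (0,0) is 4.
  row1 ← row1 − (2)·row0  ⇒  L[1][0]=2, U row1=(0, 4, 3, 1)
  row2 ← row2 − (3)·row0  ⇒  L[2][0]=3, U row2=(0, 4, 0, 4)
  row3 ← row3 − (1)·row0  ⇒  L[3][0]=1, U row3=(0, 4, 0, 3)
Step 2: pivot at (1,1) is 4.
  row2 ← row2 − (1)·row1  ⇒  L[2][1]=1, U row2=(0, 0, 2, 3)
  row3 ← row3 − (1)·row1  ⇒  L[3][1]=1, U row3=(0, 0, 2, 2)
Step 3: pivot at (2,2) is 2.
  row3 ← row3 − (1)·row2  ⇒  L[3][2]=1, U row3=(0, 0, 0, 4)

U[3][3] = 4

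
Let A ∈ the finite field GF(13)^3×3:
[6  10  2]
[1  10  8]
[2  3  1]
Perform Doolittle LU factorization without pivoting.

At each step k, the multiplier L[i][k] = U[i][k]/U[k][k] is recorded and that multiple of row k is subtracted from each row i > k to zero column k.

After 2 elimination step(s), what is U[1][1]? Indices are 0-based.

U[1][1] = 4

Step 1: pivot at (0,0) is 6.
  row1 ← row1 − (11)·row0  ⇒  L[1][0]=11, U row1=(0, 4, 12)
  row2 ← row2 − (9)·row0  ⇒  L[2][0]=9, U row2=(0, 4, 9)
Step 2: pivot at (1,1) is 4.
  row2 ← row2 − (1)·row1  ⇒  L[2][1]=1, U row2=(0, 0, 10)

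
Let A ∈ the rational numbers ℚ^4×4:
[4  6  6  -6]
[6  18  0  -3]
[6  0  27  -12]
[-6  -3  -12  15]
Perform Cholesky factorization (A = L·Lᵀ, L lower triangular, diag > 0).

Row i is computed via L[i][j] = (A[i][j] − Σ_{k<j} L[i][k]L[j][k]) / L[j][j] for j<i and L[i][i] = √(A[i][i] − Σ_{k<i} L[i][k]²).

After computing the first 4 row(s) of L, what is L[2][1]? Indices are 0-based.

L[2][1] = -3

Step 1: L[0][0] = √(4) = 2.
  L[1][0] = (6) / L[0][0] = 3.
Step 2: L[1][1] = √(9) = 3.
  L[2][0] = (6) / L[0][0] = 3.
  L[2][1] = (-9) / L[1][1] = -3.
Step 3: L[2][2] = √(9) = 3.
  L[3][0] = (-6) / L[0][0] = -3.
  L[3][1] = (6) / L[1][1] = 2.
  L[3][2] = (3) / L[2][2] = 1.
Step 4: L[3][3] = √(1) = 1.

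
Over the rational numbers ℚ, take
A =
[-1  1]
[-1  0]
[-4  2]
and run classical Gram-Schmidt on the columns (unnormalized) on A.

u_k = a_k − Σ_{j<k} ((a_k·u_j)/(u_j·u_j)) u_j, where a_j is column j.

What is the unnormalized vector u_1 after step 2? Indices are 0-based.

Step 1: u_0 = a_0 = (-1, -1, -4).
Step 2: u_1 = a_1 − (-1/2)·u_0 = (1/2, -1/2, 0).

u_1 = (1/2, -1/2, 0)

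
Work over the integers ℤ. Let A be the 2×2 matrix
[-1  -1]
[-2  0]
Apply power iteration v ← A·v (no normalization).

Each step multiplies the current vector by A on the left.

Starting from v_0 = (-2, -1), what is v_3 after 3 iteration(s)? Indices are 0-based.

v_0 = (-2, -1).
v_1 = A·v_0 = (3, 4).
v_2 = A·v_1 = (-7, -6).
v_3 = A·v_2 = (13, 14).

v_3 = (13, 14)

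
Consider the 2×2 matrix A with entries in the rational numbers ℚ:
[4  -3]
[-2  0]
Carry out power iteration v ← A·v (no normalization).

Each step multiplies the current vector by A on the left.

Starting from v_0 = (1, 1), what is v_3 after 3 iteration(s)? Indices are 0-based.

v_0 = (1, 1).
v_1 = A·v_0 = (1, -2).
v_2 = A·v_1 = (10, -2).
v_3 = A·v_2 = (46, -20).

v_3 = (46, -20)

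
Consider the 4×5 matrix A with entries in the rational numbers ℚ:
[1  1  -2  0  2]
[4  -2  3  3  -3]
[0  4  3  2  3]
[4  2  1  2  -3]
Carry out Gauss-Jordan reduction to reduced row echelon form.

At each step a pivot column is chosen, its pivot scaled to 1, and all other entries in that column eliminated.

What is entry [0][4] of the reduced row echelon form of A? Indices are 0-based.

[1] R0 /= 1  ⇒  (1, 1, -2, 0, 2)
     R1 -= 4·R0  ⇒  (0, -6, 11, 3, -11)
     R3 -= 4·R0  ⇒  (0, -2, 9, 2, -11)
[2] R1 /= -6  ⇒  (0, 1, -11/6, -1/2, 11/6)
     R0 -= 1·R1  ⇒  (1, 0, -1/6, 1/2, 1/6)
     R2 -= 4·R1  ⇒  (0, 0, 31/3, 4, -13/3)
     R3 -= -2·R1  ⇒  (0, 0, 16/3, 1, -22/3)
[3] R2 /= 31/3  ⇒  (0, 0, 1, 12/31, -13/31)
     R0 -= -1/6·R2  ⇒  (1, 0, 0, 35/62, 3/31)
     R1 -= -11/6·R2  ⇒  (0, 1, 0, 13/62, 33/31)
     R3 -= 16/3·R2  ⇒  (0, 0, 0, -33/31, -158/31)
[4] R3 /= -33/31  ⇒  (0, 0, 0, 1, 158/33)
     R0 -= 35/62·R3  ⇒  (1, 0, 0, 0, -86/33)
     R1 -= 13/62·R3  ⇒  (0, 1, 0, 0, 2/33)
     R2 -= 12/31·R3  ⇒  (0, 0, 1, 0, -25/11)

M[0][4] = -86/33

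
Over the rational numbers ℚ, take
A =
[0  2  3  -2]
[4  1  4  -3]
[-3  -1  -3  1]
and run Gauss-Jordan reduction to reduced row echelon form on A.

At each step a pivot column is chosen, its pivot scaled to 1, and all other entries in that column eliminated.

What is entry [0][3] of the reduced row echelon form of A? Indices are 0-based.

M[0][3] = 2

[1] R0 <-> R1
[1] R0 /= 4  ⇒  (1, 1/4, 1, -3/4)
     R2 -= -3·R0  ⇒  (0, -1/4, 0, -5/4)
[2] R1 /= 2  ⇒  (0, 1, 3/2, -1)
     R0 -= 1/4·R1  ⇒  (1, 0, 5/8, -1/2)
     R2 -= -1/4·R1  ⇒  (0, 0, 3/8, -3/2)
[3] R2 /= 3/8  ⇒  (0, 0, 1, -4)
     R0 -= 5/8·R2  ⇒  (1, 0, 0, 2)
     R1 -= 3/2·R2  ⇒  (0, 1, 0, 5)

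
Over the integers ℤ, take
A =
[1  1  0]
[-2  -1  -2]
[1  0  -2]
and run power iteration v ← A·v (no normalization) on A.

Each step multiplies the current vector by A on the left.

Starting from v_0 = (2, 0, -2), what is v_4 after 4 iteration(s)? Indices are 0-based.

v_0 = (2, 0, -2).
v_1 = A·v_0 = (2, 0, 6).
v_2 = A·v_1 = (2, -16, -10).
v_3 = A·v_2 = (-14, 32, 22).
v_4 = A·v_3 = (18, -48, -58).

v_4 = (18, -48, -58)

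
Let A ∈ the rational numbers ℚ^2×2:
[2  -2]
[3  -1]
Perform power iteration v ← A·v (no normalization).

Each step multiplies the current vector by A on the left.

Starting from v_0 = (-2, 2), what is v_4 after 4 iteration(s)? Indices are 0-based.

v_4 = (32, 80)

v_0 = (-2, 2).
v_1 = A·v_0 = (-8, -8).
v_2 = A·v_1 = (0, -16).
v_3 = A·v_2 = (32, 16).
v_4 = A·v_3 = (32, 80).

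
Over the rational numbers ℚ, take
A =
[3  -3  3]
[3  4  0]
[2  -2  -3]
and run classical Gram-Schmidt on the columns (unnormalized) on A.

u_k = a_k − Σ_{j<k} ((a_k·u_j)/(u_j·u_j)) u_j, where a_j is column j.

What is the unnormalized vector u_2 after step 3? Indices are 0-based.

Step 1: u_0 = a_0 = (3, 3, 2).
Step 2: u_1 = a_1 − (-1/22)·u_0 = (-63/22, 91/22, -21/11).
Step 3: u_2 = a_2 − (3/22)·u_0 − (-9/91)·u_1 = (30/13, 0, -45/13).

u_2 = (30/13, 0, -45/13)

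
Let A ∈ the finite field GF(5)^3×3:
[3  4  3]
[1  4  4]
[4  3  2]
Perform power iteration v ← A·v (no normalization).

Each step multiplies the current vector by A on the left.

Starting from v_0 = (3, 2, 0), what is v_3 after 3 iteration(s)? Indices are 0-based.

v_3 = (0, 4, 4)

v_0 = (3, 2, 0).
v_1 = A·v_0 = (2, 1, 3).
v_2 = A·v_1 = (4, 3, 2).
v_3 = A·v_2 = (0, 4, 4).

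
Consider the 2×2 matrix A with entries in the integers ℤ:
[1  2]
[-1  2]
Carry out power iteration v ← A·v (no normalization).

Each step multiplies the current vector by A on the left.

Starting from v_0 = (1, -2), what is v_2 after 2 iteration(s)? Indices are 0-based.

v_2 = (-13, -7)

v_0 = (1, -2).
v_1 = A·v_0 = (-3, -5).
v_2 = A·v_1 = (-13, -7).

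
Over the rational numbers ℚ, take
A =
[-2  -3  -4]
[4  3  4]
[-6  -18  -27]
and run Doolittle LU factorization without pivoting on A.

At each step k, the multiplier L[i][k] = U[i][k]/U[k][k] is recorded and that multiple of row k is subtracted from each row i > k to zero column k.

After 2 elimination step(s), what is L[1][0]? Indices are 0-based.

k=0: U[0][0]=-2
  eliminate (1,0): mult=-2, new row 1: (0, -3, -4); set L[1][0]=-2
  eliminate (2,0): mult=3, new row 2: (0, -9, -15); set L[2][0]=3
k=1: U[1][1]=-3
  eliminate (2,1): mult=3, new row 2: (0, 0, -3); set L[2][1]=3

L[1][0] = -2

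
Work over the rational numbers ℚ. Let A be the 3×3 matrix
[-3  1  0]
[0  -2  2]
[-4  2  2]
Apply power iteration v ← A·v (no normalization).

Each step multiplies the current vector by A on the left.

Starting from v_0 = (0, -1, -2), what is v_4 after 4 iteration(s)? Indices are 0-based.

v_0 = (0, -1, -2).
v_1 = A·v_0 = (-1, -2, -6).
v_2 = A·v_1 = (1, -8, -12).
v_3 = A·v_2 = (-11, -8, -44).
v_4 = A·v_3 = (25, -72, -60).

v_4 = (25, -72, -60)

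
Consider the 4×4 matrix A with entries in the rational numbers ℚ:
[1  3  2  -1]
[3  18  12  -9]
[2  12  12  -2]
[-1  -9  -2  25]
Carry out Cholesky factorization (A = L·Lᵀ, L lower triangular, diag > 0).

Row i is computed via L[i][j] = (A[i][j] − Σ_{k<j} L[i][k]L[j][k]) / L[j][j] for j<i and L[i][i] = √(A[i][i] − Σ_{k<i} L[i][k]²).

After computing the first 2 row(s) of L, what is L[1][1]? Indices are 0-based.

Step 1: L[0][0] = √(1) = 1.
  L[1][0] = (3) / L[0][0] = 3.
Step 2: L[1][1] = √(9) = 3.

L[1][1] = 3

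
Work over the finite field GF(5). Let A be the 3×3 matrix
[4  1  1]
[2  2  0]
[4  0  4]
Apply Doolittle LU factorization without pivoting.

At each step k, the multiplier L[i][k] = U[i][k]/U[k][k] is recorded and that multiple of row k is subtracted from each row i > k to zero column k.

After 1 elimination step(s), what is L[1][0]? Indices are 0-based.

L[1][0] = 3

Step 1: pivot at (0,0) is 4.
  row1 ← row1 − (3)·row0  ⇒  L[1][0]=3, U row1=(0, 4, 2)
  row2 ← row2 − (1)·row0  ⇒  L[2][0]=1, U row2=(0, 4, 3)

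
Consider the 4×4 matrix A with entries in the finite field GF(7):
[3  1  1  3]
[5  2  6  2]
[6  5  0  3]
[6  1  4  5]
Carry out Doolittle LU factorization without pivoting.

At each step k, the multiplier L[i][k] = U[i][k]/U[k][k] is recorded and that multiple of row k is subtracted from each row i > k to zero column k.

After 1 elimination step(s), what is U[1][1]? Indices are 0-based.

U[1][1] = 5

k=0: U[0][0]=3
  eliminate (1,0): mult=4, new row 1: (0, 5, 2, 4); set L[1][0]=4
  eliminate (2,0): mult=2, new row 2: (0, 3, 5, 4); set L[2][0]=2
  eliminate (3,0): mult=2, new row 3: (0, 6, 2, 6); set L[3][0]=2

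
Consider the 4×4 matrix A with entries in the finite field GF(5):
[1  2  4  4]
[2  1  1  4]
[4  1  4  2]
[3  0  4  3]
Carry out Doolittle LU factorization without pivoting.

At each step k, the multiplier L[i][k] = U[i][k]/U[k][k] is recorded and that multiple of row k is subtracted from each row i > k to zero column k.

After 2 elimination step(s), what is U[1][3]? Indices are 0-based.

[col 0] pivot 1
  R1 -= 2*R0 → (0, 2, 3, 1)  (L[1][0] := 2)
  R2 -= 4*R0 → (0, 3, 3, 1)  (L[2][0] := 4)
  R3 -= 3*R0 → (0, 4, 2, 1)  (L[3][0] := 3)
[col 1] pivot 2
  R2 -= 4*R1 → (0, 0, 1, 2)  (L[2][1] := 4)
  R3 -= 2*R1 → (0, 0, 1, 4)  (L[3][1] := 2)

U[1][3] = 1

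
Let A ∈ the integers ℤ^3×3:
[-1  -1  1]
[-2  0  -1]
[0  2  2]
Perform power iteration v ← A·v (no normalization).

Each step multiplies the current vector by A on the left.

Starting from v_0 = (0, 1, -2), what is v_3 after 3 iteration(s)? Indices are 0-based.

v_0 = (0, 1, -2).
v_1 = A·v_0 = (-3, 2, -2).
v_2 = A·v_1 = (-1, 8, 0).
v_3 = A·v_2 = (-7, 2, 16).

v_3 = (-7, 2, 16)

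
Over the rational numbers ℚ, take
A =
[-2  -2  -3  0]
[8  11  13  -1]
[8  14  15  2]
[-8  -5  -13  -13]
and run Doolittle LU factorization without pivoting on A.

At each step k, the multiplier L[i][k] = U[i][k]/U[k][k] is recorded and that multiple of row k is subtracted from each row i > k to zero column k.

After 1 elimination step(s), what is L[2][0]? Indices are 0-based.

L[2][0] = -4

Step 1: pivot at (0,0) is -2.
  row1 ← row1 − (-4)·row0  ⇒  L[1][0]=-4, U row1=(0, 3, 1, -1)
  row2 ← row2 − (-4)·row0  ⇒  L[2][0]=-4, U row2=(0, 6, 3, 2)
  row3 ← row3 − (4)·row0  ⇒  L[3][0]=4, U row3=(0, 3, -1, -13)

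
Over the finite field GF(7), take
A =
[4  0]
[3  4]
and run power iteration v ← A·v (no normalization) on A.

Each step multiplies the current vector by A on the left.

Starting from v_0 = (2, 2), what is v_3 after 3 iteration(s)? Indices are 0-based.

v_0 = (2, 2).
v_1 = A·v_0 = (1, 0).
v_2 = A·v_1 = (4, 3).
v_3 = A·v_2 = (2, 3).

v_3 = (2, 3)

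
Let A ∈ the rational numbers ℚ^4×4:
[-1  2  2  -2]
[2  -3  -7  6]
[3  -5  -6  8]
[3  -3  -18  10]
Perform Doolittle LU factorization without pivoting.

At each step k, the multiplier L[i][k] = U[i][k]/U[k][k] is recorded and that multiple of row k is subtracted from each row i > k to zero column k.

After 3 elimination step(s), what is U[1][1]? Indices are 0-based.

Step 1: pivot at (0,0) is -1.
  row1 ← row1 − (-2)·row0  ⇒  L[1][0]=-2, U row1=(0, 1, -3, 2)
  row2 ← row2 − (-3)·row0  ⇒  L[2][0]=-3, U row2=(0, 1, 0, 2)
  row3 ← row3 − (-3)·row0  ⇒  L[3][0]=-3, U row3=(0, 3, -12, 4)
Step 2: pivot at (1,1) is 1.
  row2 ← row2 − (1)·row1  ⇒  L[2][1]=1, U row2=(0, 0, 3, 0)
  row3 ← row3 − (3)·row1  ⇒  L[3][1]=3, U row3=(0, 0, -3, -2)
Step 3: pivot at (2,2) is 3.
  row3 ← row3 − (-1)·row2  ⇒  L[3][2]=-1, U row3=(0, 0, 0, -2)

U[1][1] = 1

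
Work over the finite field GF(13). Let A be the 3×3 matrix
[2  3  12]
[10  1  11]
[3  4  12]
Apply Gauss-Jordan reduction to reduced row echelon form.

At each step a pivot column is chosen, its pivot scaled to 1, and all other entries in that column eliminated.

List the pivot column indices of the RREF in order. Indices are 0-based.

pivot(0,0)=2: scale R0 → (1, 8, 6)
  clear (1,0): R1 −= (10)R0 → (0, 12, 3)
  clear (2,0): R2 −= (3)R0 → (0, 6, 7)
pivot(1,1)=12: scale R1 → (0, 1, 10)
  clear (0,1): R0 −= (8)R1 → (1, 0, 4)
  clear (2,1): R2 −= (6)R1 → (0, 0, 12)
pivot(2,2)=12: scale R2 → (0, 0, 1)
  clear (0,2): R0 −= (4)R2 → (1, 0, 0)
  clear (1,2): R1 −= (10)R2 → (0, 1, 0)

pivot columns: 0, 1, 2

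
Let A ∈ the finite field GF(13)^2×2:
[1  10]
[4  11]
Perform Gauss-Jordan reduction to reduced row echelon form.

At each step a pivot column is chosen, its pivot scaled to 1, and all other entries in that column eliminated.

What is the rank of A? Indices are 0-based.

step 1: normalize row 0 (÷1) = (1, 10)
  row 1: subtract 4×row0 = (0, 10)
step 2: normalize row 1 (÷10) = (0, 1)
  row 0: subtract 10×row1 = (1, 0)

rank = 2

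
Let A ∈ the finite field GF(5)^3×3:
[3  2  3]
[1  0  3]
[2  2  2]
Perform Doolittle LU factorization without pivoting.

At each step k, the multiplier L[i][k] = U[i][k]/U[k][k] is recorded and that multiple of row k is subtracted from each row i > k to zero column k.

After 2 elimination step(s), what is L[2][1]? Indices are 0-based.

L[2][1] = 4

Step 1: pivot at (0,0) is 3.
  row1 ← row1 − (2)·row0  ⇒  L[1][0]=2, U row1=(0, 1, 2)
  row2 ← row2 − (4)·row0  ⇒  L[2][0]=4, U row2=(0, 4, 0)
Step 2: pivot at (1,1) is 1.
  row2 ← row2 − (4)·row1  ⇒  L[2][1]=4, U row2=(0, 0, 2)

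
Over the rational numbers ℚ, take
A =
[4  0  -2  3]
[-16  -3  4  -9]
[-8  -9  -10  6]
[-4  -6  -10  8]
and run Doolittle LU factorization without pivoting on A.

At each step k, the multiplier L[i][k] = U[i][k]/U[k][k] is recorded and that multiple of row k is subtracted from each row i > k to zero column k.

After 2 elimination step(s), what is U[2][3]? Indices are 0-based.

U[2][3] = 3

k=0: U[0][0]=4
  eliminate (1,0): mult=-4, new row 1: (0, -3, -4, 3); set L[1][0]=-4
  eliminate (2,0): mult=-2, new row 2: (0, -9, -14, 12); set L[2][0]=-2
  eliminate (3,0): mult=-1, new row 3: (0, -6, -12, 11); set L[3][0]=-1
k=1: U[1][1]=-3
  eliminate (2,1): mult=3, new row 2: (0, 0, -2, 3); set L[2][1]=3
  eliminate (3,1): mult=2, new row 3: (0, 0, -4, 5); set L[3][1]=2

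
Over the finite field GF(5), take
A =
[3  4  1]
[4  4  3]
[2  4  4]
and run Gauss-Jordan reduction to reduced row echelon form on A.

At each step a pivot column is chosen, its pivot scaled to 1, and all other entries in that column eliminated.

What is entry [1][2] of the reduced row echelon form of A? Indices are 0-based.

M[1][2] = 0

[1] R0 /= 3  ⇒  (1, 3, 2)
     R1 -= 4·R0  ⇒  (0, 2, 0)
     R2 -= 2·R0  ⇒  (0, 3, 0)
[2] R1 /= 2  ⇒  (0, 1, 0)
     R0 -= 3·R1  ⇒  (1, 0, 2)
     R2 -= 3·R1  ⇒  (0, 0, 0)
column 2 empty below row 2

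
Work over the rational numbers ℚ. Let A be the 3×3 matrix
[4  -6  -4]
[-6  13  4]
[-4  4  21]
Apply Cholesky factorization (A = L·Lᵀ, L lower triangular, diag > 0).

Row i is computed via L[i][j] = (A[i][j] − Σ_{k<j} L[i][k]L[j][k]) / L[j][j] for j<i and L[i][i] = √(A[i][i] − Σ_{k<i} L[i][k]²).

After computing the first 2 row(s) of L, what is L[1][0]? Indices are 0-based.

Step 1: L[0][0] = √(4) = 2.
  L[1][0] = (-6) / L[0][0] = -3.
Step 2: L[1][1] = √(4) = 2.

L[1][0] = -3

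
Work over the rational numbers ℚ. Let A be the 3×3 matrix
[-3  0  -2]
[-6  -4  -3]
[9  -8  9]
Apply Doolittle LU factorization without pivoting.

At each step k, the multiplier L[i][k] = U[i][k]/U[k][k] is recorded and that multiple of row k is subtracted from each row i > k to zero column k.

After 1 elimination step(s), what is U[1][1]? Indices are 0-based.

U[1][1] = -4

Step 1: pivot at (0,0) is -3.
  row1 ← row1 − (2)·row0  ⇒  L[1][0]=2, U row1=(0, -4, 1)
  row2 ← row2 − (-3)·row0  ⇒  L[2][0]=-3, U row2=(0, -8, 3)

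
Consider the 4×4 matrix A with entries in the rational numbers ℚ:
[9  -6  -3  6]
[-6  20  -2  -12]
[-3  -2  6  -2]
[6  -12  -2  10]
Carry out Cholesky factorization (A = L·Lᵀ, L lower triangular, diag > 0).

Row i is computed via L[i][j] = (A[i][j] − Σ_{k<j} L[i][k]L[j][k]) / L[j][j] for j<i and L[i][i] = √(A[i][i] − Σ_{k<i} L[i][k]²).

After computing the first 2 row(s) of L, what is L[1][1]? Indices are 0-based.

Step 1: L[0][0] = √(9) = 3.
  L[1][0] = (-6) / L[0][0] = -2.
Step 2: L[1][1] = √(16) = 4.

L[1][1] = 4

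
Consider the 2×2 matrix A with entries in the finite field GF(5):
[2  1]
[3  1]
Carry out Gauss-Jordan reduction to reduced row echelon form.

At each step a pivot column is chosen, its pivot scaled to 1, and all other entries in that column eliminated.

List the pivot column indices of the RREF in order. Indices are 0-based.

step 1: normalize row 0 (÷2) = (1, 3)
  row 1: subtract 3×row0 = (0, 2)
step 2: normalize row 1 (÷2) = (0, 1)
  row 0: subtract 3×row1 = (1, 0)

pivot columns: 0, 1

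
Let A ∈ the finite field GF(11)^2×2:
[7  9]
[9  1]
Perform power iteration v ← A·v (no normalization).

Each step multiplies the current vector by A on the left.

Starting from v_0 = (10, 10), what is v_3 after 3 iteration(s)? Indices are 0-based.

v_3 = (5, 8)

v_0 = (10, 10).
v_1 = A·v_0 = (6, 1).
v_2 = A·v_1 = (7, 0).
v_3 = A·v_2 = (5, 8).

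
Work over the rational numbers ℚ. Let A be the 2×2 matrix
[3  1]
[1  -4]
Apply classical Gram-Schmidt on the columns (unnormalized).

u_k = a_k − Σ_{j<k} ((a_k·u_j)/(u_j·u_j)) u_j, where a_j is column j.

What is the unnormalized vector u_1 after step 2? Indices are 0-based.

Step 1: u_0 = a_0 = (3, 1).
Step 2: u_1 = a_1 − (-1/10)·u_0 = (13/10, -39/10).

u_1 = (13/10, -39/10)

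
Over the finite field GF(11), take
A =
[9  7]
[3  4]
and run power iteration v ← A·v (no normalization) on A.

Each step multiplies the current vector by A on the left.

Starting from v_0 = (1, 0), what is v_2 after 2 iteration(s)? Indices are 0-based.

v_2 = (3, 6)

v_0 = (1, 0).
v_1 = A·v_0 = (9, 3).
v_2 = A·v_1 = (3, 6).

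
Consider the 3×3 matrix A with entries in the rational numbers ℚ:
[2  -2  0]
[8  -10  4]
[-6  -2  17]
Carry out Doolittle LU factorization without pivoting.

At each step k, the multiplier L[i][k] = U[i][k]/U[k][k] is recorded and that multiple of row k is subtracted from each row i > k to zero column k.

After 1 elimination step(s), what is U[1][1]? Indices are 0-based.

U[1][1] = -2

k=0: U[0][0]=2
  eliminate (1,0): mult=4, new row 1: (0, -2, 4); set L[1][0]=4
  eliminate (2,0): mult=-3, new row 2: (0, -8, 17); set L[2][0]=-3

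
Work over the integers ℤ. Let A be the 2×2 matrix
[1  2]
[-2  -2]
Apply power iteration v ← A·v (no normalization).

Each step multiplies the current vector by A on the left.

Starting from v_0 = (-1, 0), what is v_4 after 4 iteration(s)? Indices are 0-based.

v_4 = (-5, 6)

v_0 = (-1, 0).
v_1 = A·v_0 = (-1, 2).
v_2 = A·v_1 = (3, -2).
v_3 = A·v_2 = (-1, -2).
v_4 = A·v_3 = (-5, 6).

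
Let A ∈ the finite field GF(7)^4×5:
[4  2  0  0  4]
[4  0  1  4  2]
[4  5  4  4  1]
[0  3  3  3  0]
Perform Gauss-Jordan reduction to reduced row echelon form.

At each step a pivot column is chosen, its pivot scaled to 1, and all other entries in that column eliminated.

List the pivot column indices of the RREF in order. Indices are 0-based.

pivot columns: 0, 1, 2, 3

[1] R0 /= 4  ⇒  (1, 4, 0, 0, 1)
     R1 -= 4·R0  ⇒  (0, 5, 1, 4, 5)
     R2 -= 4·R0  ⇒  (0, 3, 4, 4, 4)
[2] R1 /= 5  ⇒  (0, 1, 3, 5, 1)
     R0 -= 4·R1  ⇒  (1, 0, 2, 1, 4)
     R2 -= 3·R1  ⇒  (0, 0, 2, 3, 1)
     R3 -= 3·R1  ⇒  (0, 0, 1, 2, 4)
[3] R2 /= 2  ⇒  (0, 0, 1, 5, 4)
     R0 -= 2·R2  ⇒  (1, 0, 0, 5, 3)
     R1 -= 3·R2  ⇒  (0, 1, 0, 4, 3)
     R3 -= 1·R2  ⇒  (0, 0, 0, 4, 0)
[4] R3 /= 4  ⇒  (0, 0, 0, 1, 0)
     R0 -= 5·R3  ⇒  (1, 0, 0, 0, 3)
     R1 -= 4·R3  ⇒  (0, 1, 0, 0, 3)
     R2 -= 5·R3  ⇒  (0, 0, 1, 0, 4)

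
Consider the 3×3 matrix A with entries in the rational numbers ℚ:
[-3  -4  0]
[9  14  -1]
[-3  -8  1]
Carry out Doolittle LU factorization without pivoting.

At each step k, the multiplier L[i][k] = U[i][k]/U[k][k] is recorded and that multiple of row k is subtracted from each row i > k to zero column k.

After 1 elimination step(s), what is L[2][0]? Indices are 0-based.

L[2][0] = 1

k=0: U[0][0]=-3
  eliminate (1,0): mult=-3, new row 1: (0, 2, -1); set L[1][0]=-3
  eliminate (2,0): mult=1, new row 2: (0, -4, 1); set L[2][0]=1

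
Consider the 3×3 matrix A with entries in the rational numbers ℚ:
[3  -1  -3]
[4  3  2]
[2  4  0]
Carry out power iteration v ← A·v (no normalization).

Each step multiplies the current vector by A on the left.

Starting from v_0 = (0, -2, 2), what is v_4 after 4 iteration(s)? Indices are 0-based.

v_0 = (0, -2, 2).
v_1 = A·v_0 = (-4, -2, -8).
v_2 = A·v_1 = (14, -38, -16).
v_3 = A·v_2 = (128, -90, -124).
v_4 = A·v_3 = (846, -6, -104).

v_4 = (846, -6, -104)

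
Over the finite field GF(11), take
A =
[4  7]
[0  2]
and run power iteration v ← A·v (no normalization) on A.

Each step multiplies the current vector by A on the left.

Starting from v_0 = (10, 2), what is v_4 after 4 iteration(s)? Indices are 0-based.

v_0 = (10, 2).
v_1 = A·v_0 = (10, 4).
v_2 = A·v_1 = (2, 8).
v_3 = A·v_2 = (9, 5).
v_4 = A·v_3 = (5, 10).

v_4 = (5, 10)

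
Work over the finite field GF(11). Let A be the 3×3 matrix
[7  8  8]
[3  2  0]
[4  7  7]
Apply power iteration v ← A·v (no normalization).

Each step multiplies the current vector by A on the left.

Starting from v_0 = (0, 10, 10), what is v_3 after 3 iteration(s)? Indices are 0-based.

v_3 = (5, 1, 7)

v_0 = (0, 10, 10).
v_1 = A·v_0 = (6, 9, 8).
v_2 = A·v_1 = (2, 3, 0).
v_3 = A·v_2 = (5, 1, 7).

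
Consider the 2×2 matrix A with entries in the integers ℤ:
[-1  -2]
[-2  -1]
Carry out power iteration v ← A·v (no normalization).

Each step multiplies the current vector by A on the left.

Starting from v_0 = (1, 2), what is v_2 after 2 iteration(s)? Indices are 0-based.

v_2 = (13, 14)

v_0 = (1, 2).
v_1 = A·v_0 = (-5, -4).
v_2 = A·v_1 = (13, 14).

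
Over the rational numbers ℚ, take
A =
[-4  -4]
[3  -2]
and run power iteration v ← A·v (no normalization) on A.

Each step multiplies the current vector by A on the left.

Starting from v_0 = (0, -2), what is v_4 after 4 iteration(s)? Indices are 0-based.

v_4 = (192, 736)

v_0 = (0, -2).
v_1 = A·v_0 = (8, 4).
v_2 = A·v_1 = (-48, 16).
v_3 = A·v_2 = (128, -176).
v_4 = A·v_3 = (192, 736).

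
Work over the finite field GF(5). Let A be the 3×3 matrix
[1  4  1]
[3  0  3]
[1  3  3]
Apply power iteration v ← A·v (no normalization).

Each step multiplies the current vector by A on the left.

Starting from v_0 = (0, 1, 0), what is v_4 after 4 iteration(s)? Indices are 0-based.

v_4 = (3, 4, 1)

v_0 = (0, 1, 0).
v_1 = A·v_0 = (4, 0, 3).
v_2 = A·v_1 = (2, 1, 3).
v_3 = A·v_2 = (4, 0, 4).
v_4 = A·v_3 = (3, 4, 1).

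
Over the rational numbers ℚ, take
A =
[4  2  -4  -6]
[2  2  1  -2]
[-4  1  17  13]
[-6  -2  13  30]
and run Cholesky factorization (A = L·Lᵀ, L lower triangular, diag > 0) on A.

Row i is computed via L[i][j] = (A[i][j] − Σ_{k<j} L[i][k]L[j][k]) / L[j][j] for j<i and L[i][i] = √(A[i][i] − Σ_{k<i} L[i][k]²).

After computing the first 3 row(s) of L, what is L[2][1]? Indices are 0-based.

Step 1: L[0][0] = √(4) = 2.
  L[1][0] = (2) / L[0][0] = 1.
Step 2: L[1][1] = √(1) = 1.
  L[2][0] = (-4) / L[0][0] = -2.
  L[2][1] = (3) / L[1][1] = 3.
Step 3: L[2][2] = √(4) = 2.

L[2][1] = 3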